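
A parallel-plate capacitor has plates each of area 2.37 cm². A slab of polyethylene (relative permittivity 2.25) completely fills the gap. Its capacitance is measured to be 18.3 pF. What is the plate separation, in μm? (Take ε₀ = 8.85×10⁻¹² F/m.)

A = 2.37 cm² = 2.37×10⁻⁴ m².
d = κε₀A/C = 2.25 × 8.85×10⁻¹² × 2.37×10⁻⁴ / 1.83×10⁻¹¹ = 2.58×10⁻⁴ m.

d ≈ 258 μm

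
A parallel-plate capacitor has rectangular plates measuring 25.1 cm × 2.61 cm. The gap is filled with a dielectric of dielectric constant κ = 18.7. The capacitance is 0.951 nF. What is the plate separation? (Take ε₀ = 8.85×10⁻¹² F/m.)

1.14 mm

A = 25.1 × 2.61 cm² = 6.55×10⁻³ m².
d = κε₀A/C = 18.7 × 8.85×10⁻¹² × 6.55×10⁻³ / 9.51×10⁻¹⁰ = 1.14×10⁻³ m.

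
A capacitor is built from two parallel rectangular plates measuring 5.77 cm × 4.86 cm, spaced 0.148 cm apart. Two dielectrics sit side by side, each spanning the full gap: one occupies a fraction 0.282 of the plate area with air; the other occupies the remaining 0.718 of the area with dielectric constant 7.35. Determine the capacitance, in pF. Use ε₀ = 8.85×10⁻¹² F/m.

A = 5.77 × 4.86 cm² = 2.80×10⁻³ m².
Side-by-side slabs ⇒ two capacitors in parallel, each spanning the full gap.
C₁ = κ₁ε₀A₁/d = 1.00 × 8.85×10⁻¹² × 7.91×10⁻⁴ / 1.48×10⁻³ = 4.73×10⁻¹² F.
C₂ = κ₂ε₀A₂/d = 7.35 × 8.85×10⁻¹² × 2.01×10⁻³ / 1.48×10⁻³ = 8.85×10⁻¹¹ F.
C = C₁ + C₂ = 9.32×10⁻¹¹ F.

93.2 pF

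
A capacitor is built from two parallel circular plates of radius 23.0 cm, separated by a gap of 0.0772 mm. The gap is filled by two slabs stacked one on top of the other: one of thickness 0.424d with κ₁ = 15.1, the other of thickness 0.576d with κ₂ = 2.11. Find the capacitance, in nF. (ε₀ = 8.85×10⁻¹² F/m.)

A = π(23.0 cm)² = 0.166 m².
Stacked slabs ⇒ two capacitors in series, each with the full plate area.
C₁ = κ₁ε₀A/d₁ = 15.1 × 8.85×10⁻¹² × 0.166 / 3.27×10⁻⁵ = 6.78×10⁻⁷ F.
C₂ = κ₂ε₀A/d₂ = 2.11 × 8.85×10⁻¹² × 0.166 / 4.45×10⁻⁵ = 6.98×10⁻⁸ F.
C = (1/C₁ + 1/C₂)⁻¹ = 6.33×10⁻⁸ F.

63.3 nF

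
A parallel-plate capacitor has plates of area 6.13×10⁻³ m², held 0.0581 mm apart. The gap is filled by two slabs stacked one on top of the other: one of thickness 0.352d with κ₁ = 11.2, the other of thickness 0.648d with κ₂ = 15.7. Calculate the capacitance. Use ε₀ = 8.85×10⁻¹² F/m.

C ≈ 12.8 nF

Stacked slabs ⇒ two capacitors in series, each with the full plate area.
C₁ = κ₁ε₀A/d₁ = 11.2 × 8.85×10⁻¹² × 6.13×10⁻³ / 2.05×10⁻⁵ = 2.97×10⁻⁸ F.
C₂ = κ₂ε₀A/d₂ = 15.7 × 8.85×10⁻¹² × 6.13×10⁻³ / 3.76×10⁻⁵ = 2.26×10⁻⁸ F.
C = (1/C₁ + 1/C₂)⁻¹ = 1.28×10⁻⁸ F.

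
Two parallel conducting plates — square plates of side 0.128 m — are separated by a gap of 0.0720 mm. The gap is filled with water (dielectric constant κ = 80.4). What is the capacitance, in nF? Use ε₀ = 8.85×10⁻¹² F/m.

C ≈ 162 nF

A = (0.128 m)² = 1.64×10⁻² m².
C = κε₀A/d = 80.4 × 8.85×10⁻¹² × 1.64×10⁻² / 7.20×10⁻⁵ = 1.62×10⁻⁷ F.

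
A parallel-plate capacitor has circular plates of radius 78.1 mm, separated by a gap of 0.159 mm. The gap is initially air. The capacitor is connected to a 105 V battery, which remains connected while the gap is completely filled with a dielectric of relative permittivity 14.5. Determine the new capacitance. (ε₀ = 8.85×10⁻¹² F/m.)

15.5 nF

A = π(78.1 mm)² = 1.92×10⁻² m².
Initially C₁ = ε₀A/d = 8.85×10⁻¹² × 1.92×10⁻² / 1.59×10⁻⁴ = 1.07×10⁻⁹ F.
C = κε₀A/d scales with κ, so C₂/C₁ = κ = 14.5.
C₂ = 14.5 × 1.07×10⁻⁹ = 1.55×10⁻⁸ F.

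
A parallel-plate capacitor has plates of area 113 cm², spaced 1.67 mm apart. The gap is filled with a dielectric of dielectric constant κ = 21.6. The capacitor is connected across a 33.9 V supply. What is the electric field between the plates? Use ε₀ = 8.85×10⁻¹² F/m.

E = V/d = 33.9 / 1.67×10⁻³ = 2.03×10⁴ V/m.

20.3 kV/m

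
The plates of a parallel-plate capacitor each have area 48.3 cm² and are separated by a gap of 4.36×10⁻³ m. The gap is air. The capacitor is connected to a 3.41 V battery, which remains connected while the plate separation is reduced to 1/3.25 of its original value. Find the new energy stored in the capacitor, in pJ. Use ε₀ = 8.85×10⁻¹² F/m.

A = 48.3 cm² = 4.83×10⁻³ m².
Initially C₁ = ε₀A/d = 8.85×10⁻¹² × 4.83×10⁻³ / 4.36×10⁻³ = 9.80×10⁻¹² F.
U₁ = 5.70×10⁻¹¹ J.
Battery connected ⇒ V is held fixed. C₂ = 3.25 C₁ and U = ½CV², so U₂/U₁ = C₂/C₁ = 3.25.
U₂ = 3.25 × 5.70×10⁻¹¹ = 1.85×10⁻¹⁰ J.

U ≈ 185 pJ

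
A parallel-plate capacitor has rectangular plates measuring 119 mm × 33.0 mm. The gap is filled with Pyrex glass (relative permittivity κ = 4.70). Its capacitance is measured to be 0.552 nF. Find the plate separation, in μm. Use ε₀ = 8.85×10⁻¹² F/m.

296 μm

A = 119 × 33.0 mm² = 3.93×10⁻³ m².
d = κε₀A/C = 4.70 × 8.85×10⁻¹² × 3.93×10⁻³ / 5.52×10⁻¹⁰ = 2.96×10⁻⁴ m.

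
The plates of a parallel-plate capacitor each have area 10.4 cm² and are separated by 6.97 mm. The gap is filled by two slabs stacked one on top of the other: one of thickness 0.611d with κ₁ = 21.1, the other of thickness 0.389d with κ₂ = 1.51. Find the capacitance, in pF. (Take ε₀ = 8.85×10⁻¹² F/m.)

A = 10.4 cm² = 1.04×10⁻³ m².
Stacked slabs ⇒ two capacitors in series, each with the full plate area.
C₁ = κ₁ε₀A/d₁ = 21.1 × 8.85×10⁻¹² × 1.04×10⁻³ / 4.26×10⁻³ = 4.56×10⁻¹¹ F.
C₂ = κ₂ε₀A/d₂ = 1.51 × 8.85×10⁻¹² × 1.04×10⁻³ / 2.71×10⁻³ = 5.13×10⁻¹² F.
C = (1/C₁ + 1/C₂)⁻¹ = 4.61×10⁻¹² F.

C ≈ 4.61 pF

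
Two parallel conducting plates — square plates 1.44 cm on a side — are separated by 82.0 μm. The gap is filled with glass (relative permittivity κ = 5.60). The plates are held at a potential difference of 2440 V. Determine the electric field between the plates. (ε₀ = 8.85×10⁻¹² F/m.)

E ≈ 29.8 MV/m

E = V/d = 2440 / 8.20×10⁻⁵ = 2.98×10⁷ V/m.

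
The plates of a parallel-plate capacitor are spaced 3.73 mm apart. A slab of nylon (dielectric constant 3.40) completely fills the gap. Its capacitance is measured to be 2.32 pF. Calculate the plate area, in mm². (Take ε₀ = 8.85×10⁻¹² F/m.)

A ≈ 288 mm²

A = Cd/(κε₀) = 2.32×10⁻¹² × 3.73×10⁻³ / (3.40 × 8.85×10⁻¹²) = 2.88×10⁻⁴ m².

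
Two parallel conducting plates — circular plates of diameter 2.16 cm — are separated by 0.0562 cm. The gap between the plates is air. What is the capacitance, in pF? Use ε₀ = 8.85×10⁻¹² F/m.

A = π(2.16/2 cm)² = 3.66×10⁻⁴ m².
C = ε₀A/d = 8.85×10⁻¹² × 3.66×10⁻⁴ / 5.62×10⁻⁴ = 5.77×10⁻¹² F.

5.77 pF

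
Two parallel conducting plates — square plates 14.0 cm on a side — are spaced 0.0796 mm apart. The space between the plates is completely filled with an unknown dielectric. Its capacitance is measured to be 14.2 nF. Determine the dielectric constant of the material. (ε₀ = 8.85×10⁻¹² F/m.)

6.52

A = (14.0 cm)² = 1.96×10⁻² m².
κ = Cd/(ε₀A) = 1.42×10⁻⁸ × 7.96×10⁻⁵ / (8.85×10⁻¹² × 1.96×10⁻²) = 6.52.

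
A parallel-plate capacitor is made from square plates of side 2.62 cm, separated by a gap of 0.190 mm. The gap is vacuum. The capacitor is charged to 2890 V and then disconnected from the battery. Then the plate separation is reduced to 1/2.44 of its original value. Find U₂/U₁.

Isolated ⇒ Q is held fixed.
C₂ = 2.44 C₁ and U = Q²/(2C), so U₂/U₁ = C₁/C₂ = 0.410.

U₂/U₁ ≈ 0.410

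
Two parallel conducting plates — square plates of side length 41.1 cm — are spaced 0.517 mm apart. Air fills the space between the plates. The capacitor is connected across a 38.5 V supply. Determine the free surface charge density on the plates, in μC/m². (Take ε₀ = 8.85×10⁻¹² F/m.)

σ ≈ 0.659 μC/m²

A = (41.1 cm)² = 0.169 m².
C = ε₀A/d = 8.85×10⁻¹² × 0.169 / 5.17×10⁻⁴ = 2.89×10⁻⁹ F.
σ = Q/A = CV/A = 2.89×10⁻⁹ × 38.5 / 0.169 = 6.59×10⁻⁷ C/m².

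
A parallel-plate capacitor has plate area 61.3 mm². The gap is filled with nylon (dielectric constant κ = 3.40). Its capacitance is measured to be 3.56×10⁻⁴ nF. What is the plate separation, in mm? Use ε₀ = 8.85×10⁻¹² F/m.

A = 61.3 mm² = 6.13×10⁻⁵ m².
d = κε₀A/C = 3.40 × 8.85×10⁻¹² × 6.13×10⁻⁵ / 3.56×10⁻¹³ = 5.18×10⁻³ m.

d ≈ 5.18 mm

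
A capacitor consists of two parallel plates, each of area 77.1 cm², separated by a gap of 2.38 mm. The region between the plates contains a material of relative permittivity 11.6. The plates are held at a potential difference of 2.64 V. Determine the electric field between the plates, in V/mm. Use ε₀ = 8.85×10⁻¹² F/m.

E = V/d = 2.64 / 2.38×10⁻³ = 1.11×10³ V/m.

1.11 V/mm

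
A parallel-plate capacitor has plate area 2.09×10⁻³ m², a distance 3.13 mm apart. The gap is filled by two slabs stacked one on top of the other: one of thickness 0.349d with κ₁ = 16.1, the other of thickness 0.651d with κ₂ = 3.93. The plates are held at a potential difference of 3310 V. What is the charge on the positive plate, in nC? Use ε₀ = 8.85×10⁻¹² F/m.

Stacked slabs ⇒ two capacitors in series, each with the full plate area.
C₁ = κ₁ε₀A/d₁ = 16.1 × 8.85×10⁻¹² × 2.09×10⁻³ / 1.09×10⁻³ = 2.73×10⁻¹⁰ F.
C₂ = κ₂ε₀A/d₂ = 3.93 × 8.85×10⁻¹² × 2.09×10⁻³ / 2.04×10⁻³ = 3.57×10⁻¹¹ F.
C = (1/C₁ + 1/C₂)⁻¹ = 3.15×10⁻¹¹ F.
Q = CV = 3.15×10⁻¹¹ × 3310 = 1.04×10⁻⁷ C.

Q ≈ 104 nC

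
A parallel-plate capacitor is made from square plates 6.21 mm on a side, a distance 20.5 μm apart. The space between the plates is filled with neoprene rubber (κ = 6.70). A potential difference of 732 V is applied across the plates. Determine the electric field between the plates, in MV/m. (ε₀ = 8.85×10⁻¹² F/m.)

E = V/d = 732 / 2.05×10⁻⁵ = 3.57×10⁷ V/m.

E ≈ 35.7 MV/m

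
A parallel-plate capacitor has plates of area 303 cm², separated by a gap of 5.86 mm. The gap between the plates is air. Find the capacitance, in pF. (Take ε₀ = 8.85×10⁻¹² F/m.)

A = 303 cm² = 3.03×10⁻² m².
C = ε₀A/d = 8.85×10⁻¹² × 3.03×10⁻² / 5.86×10⁻³ = 4.58×10⁻¹¹ F.

45.8 pF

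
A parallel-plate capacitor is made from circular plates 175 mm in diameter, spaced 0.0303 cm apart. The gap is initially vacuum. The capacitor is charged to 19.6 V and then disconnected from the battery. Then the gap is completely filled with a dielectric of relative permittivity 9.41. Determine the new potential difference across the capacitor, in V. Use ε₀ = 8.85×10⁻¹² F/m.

2.08 V

A = π(175/2 mm)² = 2.41×10⁻² m².
Initially C₁ = ε₀A/d = 8.85×10⁻¹² × 2.41×10⁻² / 3.03×10⁻⁴ = 7.03×10⁻¹⁰ F.
V₁ = 19.6 V.
Isolated ⇒ Q is held fixed. C₂ = 9.41 C₁ and V = Q/C, so V₂/V₁ = C₁/C₂ = 0.106.
V₂ = 0.106 × 19.6 = 2.08 V.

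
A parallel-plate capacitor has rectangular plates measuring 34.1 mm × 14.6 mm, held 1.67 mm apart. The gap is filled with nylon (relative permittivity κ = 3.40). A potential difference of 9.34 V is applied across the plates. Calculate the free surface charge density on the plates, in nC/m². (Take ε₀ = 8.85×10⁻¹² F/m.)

σ ≈ 168 nC/m²

A = 34.1 × 14.6 mm² = 4.98×10⁻⁴ m².
C = κε₀A/d = 3.40 × 8.85×10⁻¹² × 4.98×10⁻⁴ / 1.67×10⁻³ = 8.97×10⁻¹² F.
σ = Q/A = CV/A = 8.97×10⁻¹² × 9.34 / 4.98×10⁻⁴ = 1.68×10⁻⁷ C/m².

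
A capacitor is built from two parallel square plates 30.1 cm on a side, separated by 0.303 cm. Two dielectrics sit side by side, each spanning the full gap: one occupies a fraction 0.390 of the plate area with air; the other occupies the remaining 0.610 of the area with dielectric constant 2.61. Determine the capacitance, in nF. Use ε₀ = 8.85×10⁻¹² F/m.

A = (30.1 cm)² = 9.06×10⁻² m².
Side-by-side slabs ⇒ two capacitors in parallel, each spanning the full gap.
C₁ = κ₁ε₀A₁/d = 1.00 × 8.85×10⁻¹² × 3.53×10⁻² / 3.03×10⁻³ = 1.03×10⁻¹⁰ F.
C₂ = κ₂ε₀A₂/d = 2.61 × 8.85×10⁻¹² × 5.53×10⁻² / 3.03×10⁻³ = 4.21×10⁻¹⁰ F.
C = C₁ + C₂ = 5.25×10⁻¹⁰ F.

0.525 nF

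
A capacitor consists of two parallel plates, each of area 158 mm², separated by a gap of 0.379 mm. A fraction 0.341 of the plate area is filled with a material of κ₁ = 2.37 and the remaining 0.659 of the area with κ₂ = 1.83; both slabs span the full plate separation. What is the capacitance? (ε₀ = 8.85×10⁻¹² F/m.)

C ≈ 7.43 pF

A = 158 mm² = 1.58×10⁻⁴ m².
Side-by-side slabs ⇒ two capacitors in parallel, each spanning the full gap.
C₁ = κ₁ε₀A₁/d = 2.37 × 8.85×10⁻¹² × 5.39×10⁻⁵ / 3.79×10⁻⁴ = 2.98×10⁻¹² F.
C₂ = κ₂ε₀A₂/d = 1.83 × 8.85×10⁻¹² × 1.04×10⁻⁴ / 3.79×10⁻⁴ = 4.45×10⁻¹² F.
C = C₁ + C₂ = 7.43×10⁻¹² F.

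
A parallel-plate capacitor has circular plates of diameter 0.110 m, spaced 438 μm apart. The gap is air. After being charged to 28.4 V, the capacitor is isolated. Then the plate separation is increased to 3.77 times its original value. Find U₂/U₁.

Isolated ⇒ Q is held fixed.
C₂ = 0.265 C₁ and U = Q²/(2C), so U₂/U₁ = C₁/C₂ = 3.77.

U₂/U₁ ≈ 3.77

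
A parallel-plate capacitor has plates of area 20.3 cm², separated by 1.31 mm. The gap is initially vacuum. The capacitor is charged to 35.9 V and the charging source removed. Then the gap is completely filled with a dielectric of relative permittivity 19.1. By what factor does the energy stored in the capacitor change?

U₂/U₁ ≈ 0.0524

Isolated ⇒ Q is held fixed.
C₂ = 19.1 C₁ and U = Q²/(2C), so U₂/U₁ = C₁/C₂ = 0.0524.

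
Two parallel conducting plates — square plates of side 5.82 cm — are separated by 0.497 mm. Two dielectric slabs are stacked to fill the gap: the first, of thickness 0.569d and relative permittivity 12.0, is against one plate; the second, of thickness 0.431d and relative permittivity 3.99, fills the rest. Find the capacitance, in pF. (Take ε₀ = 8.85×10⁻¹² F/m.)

C ≈ 388 pF

A = (5.82 cm)² = 3.39×10⁻³ m².
Stacked slabs ⇒ two capacitors in series, each with the full plate area.
C₁ = κ₁ε₀A/d₁ = 12.0 × 8.85×10⁻¹² × 3.39×10⁻³ / 2.83×10⁻⁴ = 1.27×10⁻⁹ F.
C₂ = κ₂ε₀A/d₂ = 3.99 × 8.85×10⁻¹² × 3.39×10⁻³ / 2.14×10⁻⁴ = 5.58×10⁻¹⁰ F.
C = (1/C₁ + 1/C₂)⁻¹ = 3.88×10⁻¹⁰ F.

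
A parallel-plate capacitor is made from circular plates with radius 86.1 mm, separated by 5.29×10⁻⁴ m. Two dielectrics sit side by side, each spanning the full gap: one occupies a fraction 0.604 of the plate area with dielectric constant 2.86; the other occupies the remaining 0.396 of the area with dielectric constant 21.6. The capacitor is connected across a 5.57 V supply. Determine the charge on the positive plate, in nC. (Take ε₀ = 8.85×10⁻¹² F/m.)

Q ≈ 22.3 nC

A = π(86.1 mm)² = 2.33×10⁻² m².
Side-by-side slabs ⇒ two capacitors in parallel, each spanning the full gap.
C₁ = κ₁ε₀A₁/d = 2.86 × 8.85×10⁻¹² × 1.41×10⁻² / 5.29×10⁻⁴ = 6.73×10⁻¹⁰ F.
C₂ = κ₂ε₀A₂/d = 21.6 × 8.85×10⁻¹² × 9.22×10⁻³ / 5.29×10⁻⁴ = 3.33×10⁻⁹ F.
C = C₁ + C₂ = 4.01×10⁻⁹ F.
Q = CV = 4.01×10⁻⁹ × 5.57 = 2.23×10⁻⁸ C.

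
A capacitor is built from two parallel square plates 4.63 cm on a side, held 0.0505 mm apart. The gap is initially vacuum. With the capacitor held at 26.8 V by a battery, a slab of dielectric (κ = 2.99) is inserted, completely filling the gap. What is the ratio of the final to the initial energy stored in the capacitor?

Battery connected ⇒ V is held fixed.
C₂ = 2.99 C₁ and U = ½CV², so U₂/U₁ = C₂/C₁ = 2.99.

2.99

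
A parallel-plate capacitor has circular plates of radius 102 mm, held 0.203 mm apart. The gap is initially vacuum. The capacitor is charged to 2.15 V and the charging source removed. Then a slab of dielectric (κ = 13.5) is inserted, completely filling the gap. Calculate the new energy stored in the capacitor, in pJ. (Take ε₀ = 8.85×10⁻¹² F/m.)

A = π(102 mm)² = 3.27×10⁻² m².
Initially C₁ = ε₀A/d = 8.85×10⁻¹² × 3.27×10⁻² / 2.03×10⁻⁴ = 1.42×10⁻⁹ F.
U₁ = 3.29×10⁻⁹ J.
Isolated ⇒ Q is held fixed. C₂ = 13.5 C₁ and U = Q²/(2C), so U₂/U₁ = C₁/C₂ = 0.0741.
U₂ = 0.0741 × 3.29×10⁻⁹ = 2.44×10⁻¹⁰ J.

244 pJ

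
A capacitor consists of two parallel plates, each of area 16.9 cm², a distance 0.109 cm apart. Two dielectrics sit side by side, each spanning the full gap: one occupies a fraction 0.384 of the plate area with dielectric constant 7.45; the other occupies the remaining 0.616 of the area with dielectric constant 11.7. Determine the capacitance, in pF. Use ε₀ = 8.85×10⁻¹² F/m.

A = 16.9 cm² = 1.69×10⁻³ m².
Side-by-side slabs ⇒ two capacitors in parallel, each spanning the full gap.
C₁ = κ₁ε₀A₁/d = 7.45 × 8.85×10⁻¹² × 6.49×10⁻⁴ / 1.09×10⁻³ = 3.93×10⁻¹¹ F.
C₂ = κ₂ε₀A₂/d = 11.7 × 8.85×10⁻¹² × 1.04×10⁻³ / 1.09×10⁻³ = 9.89×10⁻¹¹ F.
C = C₁ + C₂ = 1.38×10⁻¹⁰ F.

C ≈ 138 pF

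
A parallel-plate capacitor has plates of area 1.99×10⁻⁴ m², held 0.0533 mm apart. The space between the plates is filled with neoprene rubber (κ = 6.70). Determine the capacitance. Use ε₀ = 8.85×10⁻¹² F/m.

C = κε₀A/d = 6.70 × 8.85×10⁻¹² × 1.99×10⁻⁴ / 5.33×10⁻⁵ = 2.21×10⁻¹⁰ F.

221 pF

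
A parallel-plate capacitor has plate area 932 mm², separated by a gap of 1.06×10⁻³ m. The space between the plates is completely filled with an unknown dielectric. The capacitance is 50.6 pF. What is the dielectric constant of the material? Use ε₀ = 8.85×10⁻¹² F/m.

A = 932 mm² = 9.32×10⁻⁴ m².
κ = Cd/(ε₀A) = 5.06×10⁻¹¹ × 1.06×10⁻³ / (8.85×10⁻¹² × 9.32×10⁻⁴) = 6.50.

κ ≈ 6.50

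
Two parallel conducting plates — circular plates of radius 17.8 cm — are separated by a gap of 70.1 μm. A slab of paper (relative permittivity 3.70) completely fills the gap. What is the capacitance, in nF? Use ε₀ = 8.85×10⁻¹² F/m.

46.5 nF

A = π(17.8 cm)² = 9.95×10⁻² m².
C = κε₀A/d = 3.70 × 8.85×10⁻¹² × 9.95×10⁻² / 7.01×10⁻⁵ = 4.65×10⁻⁸ F.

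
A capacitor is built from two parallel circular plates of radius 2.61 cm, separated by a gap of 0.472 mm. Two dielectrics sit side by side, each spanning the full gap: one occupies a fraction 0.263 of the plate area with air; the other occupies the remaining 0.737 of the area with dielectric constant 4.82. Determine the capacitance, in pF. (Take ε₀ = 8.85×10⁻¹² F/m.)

C ≈ 153 pF

A = π(2.61 cm)² = 2.14×10⁻³ m².
Side-by-side slabs ⇒ two capacitors in parallel, each spanning the full gap.
C₁ = κ₁ε₀A₁/d = 1.00 × 8.85×10⁻¹² × 5.63×10⁻⁴ / 4.72×10⁻⁴ = 1.06×10⁻¹¹ F.
C₂ = κ₂ε₀A₂/d = 4.82 × 8.85×10⁻¹² × 1.58×10⁻³ / 4.72×10⁻⁴ = 1.43×10⁻¹⁰ F.
C = C₁ + C₂ = 1.53×10⁻¹⁰ F.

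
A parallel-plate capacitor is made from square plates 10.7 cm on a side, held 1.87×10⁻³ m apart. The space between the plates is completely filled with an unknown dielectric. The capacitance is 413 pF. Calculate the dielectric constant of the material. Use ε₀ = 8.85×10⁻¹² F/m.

κ ≈ 7.62

A = (10.7 cm)² = 1.14×10⁻² m².
κ = Cd/(ε₀A) = 4.13×10⁻¹⁰ × 1.87×10⁻³ / (8.85×10⁻¹² × 1.14×10⁻²) = 7.62.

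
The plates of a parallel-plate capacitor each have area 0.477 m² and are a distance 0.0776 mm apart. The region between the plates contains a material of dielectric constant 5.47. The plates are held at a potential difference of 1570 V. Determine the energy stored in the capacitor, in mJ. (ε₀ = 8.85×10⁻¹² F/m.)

C = κε₀A/d = 5.47 × 8.85×10⁻¹² × 0.477 / 7.76×10⁻⁵ = 2.98×10⁻⁷ F.
U = ½CV² = ½ × 2.98×10⁻⁷ × (1570)² = 0.367 J.

U ≈ 367 mJ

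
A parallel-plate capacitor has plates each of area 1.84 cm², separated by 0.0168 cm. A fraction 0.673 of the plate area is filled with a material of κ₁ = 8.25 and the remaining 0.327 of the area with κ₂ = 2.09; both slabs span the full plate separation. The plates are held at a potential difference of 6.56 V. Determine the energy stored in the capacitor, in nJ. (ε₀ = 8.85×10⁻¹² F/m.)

U ≈ 1.30 nJ

A = 1.84 cm² = 1.84×10⁻⁴ m².
Side-by-side slabs ⇒ two capacitors in parallel, each spanning the full gap.
C₁ = κ₁ε₀A₁/d = 8.25 × 8.85×10⁻¹² × 1.24×10⁻⁴ / 1.68×10⁻⁴ = 5.38×10⁻¹¹ F.
C₂ = κ₂ε₀A₂/d = 2.09 × 8.85×10⁻¹² × 6.02×10⁻⁵ / 1.68×10⁻⁴ = 6.62×10⁻¹² F.
C = C₁ + C₂ = 6.04×10⁻¹¹ F.
U = ½CV² = ½ × 6.04×10⁻¹¹ × (6.56)² = 1.30×10⁻⁹ J.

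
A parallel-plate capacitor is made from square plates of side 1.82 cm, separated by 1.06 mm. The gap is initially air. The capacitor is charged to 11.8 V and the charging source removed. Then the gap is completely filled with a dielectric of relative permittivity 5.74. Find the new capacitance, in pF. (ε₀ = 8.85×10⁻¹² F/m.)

A = (1.82 cm)² = 3.31×10⁻⁴ m².
Initially C₁ = ε₀A/d = 8.85×10⁻¹² × 3.31×10⁻⁴ / 1.06×10⁻³ = 2.77×10⁻¹² F.
C = κε₀A/d scales with κ, so C₂/C₁ = κ = 5.74.
C₂ = 5.74 × 2.77×10⁻¹² = 1.59×10⁻¹¹ F.

C ≈ 15.9 pF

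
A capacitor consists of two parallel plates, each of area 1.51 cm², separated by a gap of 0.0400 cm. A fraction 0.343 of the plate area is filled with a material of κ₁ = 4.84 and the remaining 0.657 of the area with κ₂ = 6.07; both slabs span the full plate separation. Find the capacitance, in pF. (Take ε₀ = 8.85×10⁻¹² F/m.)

18.9 pF

A = 1.51 cm² = 1.51×10⁻⁴ m².
Side-by-side slabs ⇒ two capacitors in parallel, each spanning the full gap.
C₁ = κ₁ε₀A₁/d = 4.84 × 8.85×10⁻¹² × 5.18×10⁻⁵ / 4.00×10⁻⁴ = 5.55×10⁻¹² F.
C₂ = κ₂ε₀A₂/d = 6.07 × 8.85×10⁻¹² × 9.92×10⁻⁵ / 4.00×10⁻⁴ = 1.33×10⁻¹¹ F.
C = C₁ + C₂ = 1.89×10⁻¹¹ F.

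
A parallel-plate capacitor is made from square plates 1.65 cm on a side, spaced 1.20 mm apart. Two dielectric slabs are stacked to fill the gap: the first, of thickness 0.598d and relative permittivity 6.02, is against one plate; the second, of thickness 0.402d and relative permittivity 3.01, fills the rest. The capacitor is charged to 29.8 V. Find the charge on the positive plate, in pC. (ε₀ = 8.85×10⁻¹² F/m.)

Q ≈ 257 pC

A = (1.65 cm)² = 2.72×10⁻⁴ m².
Stacked slabs ⇒ two capacitors in series, each with the full plate area.
C₁ = κ₁ε₀A/d₁ = 6.02 × 8.85×10⁻¹² × 2.72×10⁻⁴ / 7.18×10⁻⁴ = 2.02×10⁻¹¹ F.
C₂ = κ₂ε₀A/d₂ = 3.01 × 8.85×10⁻¹² × 2.72×10⁻⁴ / 4.82×10⁻⁴ = 1.50×10⁻¹¹ F.
C = (1/C₁ + 1/C₂)⁻¹ = 8.62×10⁻¹² F.
Q = CV = 8.62×10⁻¹² × 29.8 = 2.57×10⁻¹⁰ C.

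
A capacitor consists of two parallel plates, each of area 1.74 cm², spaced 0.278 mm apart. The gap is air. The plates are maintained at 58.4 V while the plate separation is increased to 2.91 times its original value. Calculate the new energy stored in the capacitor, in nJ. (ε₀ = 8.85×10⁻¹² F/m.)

A = 1.74 cm² = 1.74×10⁻⁴ m².
Initially C₁ = ε₀A/d = 8.85×10⁻¹² × 1.74×10⁻⁴ / 2.78×10⁻⁴ = 5.54×10⁻¹² F.
U₁ = 9.45×10⁻⁹ J.
Battery connected ⇒ V is held fixed. C₂ = 0.344 C₁ and U = ½CV², so U₂/U₁ = C₂/C₁ = 0.344.
U₂ = 0.344 × 9.45×10⁻⁹ = 3.25×10⁻⁹ J.

U ≈ 3.25 nJ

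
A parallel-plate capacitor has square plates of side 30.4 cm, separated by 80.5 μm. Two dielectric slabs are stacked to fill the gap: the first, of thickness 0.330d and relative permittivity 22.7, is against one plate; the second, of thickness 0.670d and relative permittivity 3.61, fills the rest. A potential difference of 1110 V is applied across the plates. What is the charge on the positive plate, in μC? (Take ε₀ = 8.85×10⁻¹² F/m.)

A = (30.4 cm)² = 9.24×10⁻² m².
Stacked slabs ⇒ two capacitors in series, each with the full plate area.
C₁ = κ₁ε₀A/d₁ = 22.7 × 8.85×10⁻¹² × 9.24×10⁻² / 2.66×10⁻⁵ = 6.99×10⁻⁷ F.
C₂ = κ₂ε₀A/d₂ = 3.61 × 8.85×10⁻¹² × 9.24×10⁻² / 5.39×10⁻⁵ = 5.47×10⁻⁸ F.
C = (1/C₁ + 1/C₂)⁻¹ = 5.08×10⁻⁸ F.
Q = CV = 5.08×10⁻⁸ × 1110 = 5.64×10⁻⁵ C.

56.4 μC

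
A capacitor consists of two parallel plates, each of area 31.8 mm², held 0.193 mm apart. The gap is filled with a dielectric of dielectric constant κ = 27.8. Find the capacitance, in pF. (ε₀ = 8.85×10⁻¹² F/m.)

C ≈ 40.5 pF

A = 31.8 mm² = 3.18×10⁻⁵ m².
C = κε₀A/d = 27.8 × 8.85×10⁻¹² × 3.18×10⁻⁵ / 1.93×10⁻⁴ = 4.05×10⁻¹¹ F.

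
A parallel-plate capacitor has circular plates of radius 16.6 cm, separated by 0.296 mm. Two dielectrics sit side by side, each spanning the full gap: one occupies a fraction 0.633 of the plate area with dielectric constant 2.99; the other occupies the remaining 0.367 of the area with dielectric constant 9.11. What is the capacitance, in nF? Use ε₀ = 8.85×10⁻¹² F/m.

C ≈ 13.6 nF

A = π(16.6 cm)² = 8.66×10⁻² m².
Side-by-side slabs ⇒ two capacitors in parallel, each spanning the full gap.
C₁ = κ₁ε₀A₁/d = 2.99 × 8.85×10⁻¹² × 5.48×10⁻² / 2.96×10⁻⁴ = 4.90×10⁻⁹ F.
C₂ = κ₂ε₀A₂/d = 9.11 × 8.85×10⁻¹² × 3.18×10⁻² / 2.96×10⁻⁴ = 8.65×10⁻⁹ F.
C = C₁ + C₂ = 1.36×10⁻⁸ F.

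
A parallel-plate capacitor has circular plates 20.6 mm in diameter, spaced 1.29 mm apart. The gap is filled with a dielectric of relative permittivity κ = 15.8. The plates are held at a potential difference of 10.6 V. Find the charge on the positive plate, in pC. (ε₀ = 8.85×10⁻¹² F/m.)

A = π(20.6/2 mm)² = 3.33×10⁻⁴ m².
C = κε₀A/d = 15.8 × 8.85×10⁻¹² × 3.33×10⁻⁴ / 1.29×10⁻³ = 3.61×10⁻¹¹ F.
Q = CV = 3.61×10⁻¹¹ × 10.6 = 3.83×10⁻¹⁰ C.

383 pC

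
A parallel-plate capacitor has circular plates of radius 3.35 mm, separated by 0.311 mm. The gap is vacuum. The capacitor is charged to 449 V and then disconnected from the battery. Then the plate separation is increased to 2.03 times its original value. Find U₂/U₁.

Isolated ⇒ Q is held fixed.
C₂ = 0.493 C₁ and U = Q²/(2C), so U₂/U₁ = C₁/C₂ = 2.03.

U₂/U₁ ≈ 2.03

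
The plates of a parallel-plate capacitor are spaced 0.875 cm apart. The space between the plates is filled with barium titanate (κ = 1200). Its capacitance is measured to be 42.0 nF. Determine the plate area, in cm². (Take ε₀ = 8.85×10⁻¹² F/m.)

A ≈ 346 cm²

A = Cd/(κε₀) = 4.20×10⁻⁸ × 8.75×10⁻³ / (1200 × 8.85×10⁻¹²) = 3.46×10⁻² m².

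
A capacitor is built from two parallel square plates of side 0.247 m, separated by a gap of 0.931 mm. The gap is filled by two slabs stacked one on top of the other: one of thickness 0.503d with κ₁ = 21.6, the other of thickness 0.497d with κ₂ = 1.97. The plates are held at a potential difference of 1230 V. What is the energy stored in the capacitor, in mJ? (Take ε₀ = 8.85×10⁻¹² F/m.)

A = (0.247 m)² = 6.10×10⁻² m².
Stacked slabs ⇒ two capacitors in series, each with the full plate area.
C₁ = κ₁ε₀A/d₁ = 21.6 × 8.85×10⁻¹² × 6.10×10⁻² / 4.68×10⁻⁴ = 2.49×10⁻⁸ F.
C₂ = κ₂ε₀A/d₂ = 1.97 × 8.85×10⁻¹² × 6.10×10⁻² / 4.63×10⁻⁴ = 2.30×10⁻⁹ F.
C = (1/C₁ + 1/C₂)⁻¹ = 2.10×10⁻⁹ F.
U = ½CV² = ½ × 2.10×10⁻⁹ × (1230)² = 1.59×10⁻³ J.

1.59 mJ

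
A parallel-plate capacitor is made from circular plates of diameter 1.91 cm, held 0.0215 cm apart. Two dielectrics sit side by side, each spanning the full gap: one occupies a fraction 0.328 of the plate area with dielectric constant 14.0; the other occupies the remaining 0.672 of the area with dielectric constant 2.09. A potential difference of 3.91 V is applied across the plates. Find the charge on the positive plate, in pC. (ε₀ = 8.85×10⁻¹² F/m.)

A = π(1.91/2 cm)² = 2.87×10⁻⁴ m².
Side-by-side slabs ⇒ two capacitors in parallel, each spanning the full gap.
C₁ = κ₁ε₀A₁/d = 14.0 × 8.85×10⁻¹² × 9.40×10⁻⁵ / 2.15×10⁻⁴ = 5.42×10⁻¹¹ F.
C₂ = κ₂ε₀A₂/d = 2.09 × 8.85×10⁻¹² × 1.93×10⁻⁴ / 2.15×10⁻⁴ = 1.66×10⁻¹¹ F.
C = C₁ + C₂ = 7.07×10⁻¹¹ F.
Q = CV = 7.07×10⁻¹¹ × 3.91 = 2.77×10⁻¹⁰ C.

277 pC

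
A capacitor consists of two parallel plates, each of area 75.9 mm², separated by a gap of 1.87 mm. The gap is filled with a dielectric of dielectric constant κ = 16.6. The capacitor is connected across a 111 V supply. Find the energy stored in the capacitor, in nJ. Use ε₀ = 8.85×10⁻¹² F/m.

A = 75.9 mm² = 7.59×10⁻⁵ m².
C = κε₀A/d = 16.6 × 8.85×10⁻¹² × 7.59×10⁻⁵ / 1.87×10⁻³ = 5.96×10⁻¹² F.
U = ½CV² = ½ × 5.96×10⁻¹² × (111)² = 3.67×10⁻⁸ J.

36.7 nJ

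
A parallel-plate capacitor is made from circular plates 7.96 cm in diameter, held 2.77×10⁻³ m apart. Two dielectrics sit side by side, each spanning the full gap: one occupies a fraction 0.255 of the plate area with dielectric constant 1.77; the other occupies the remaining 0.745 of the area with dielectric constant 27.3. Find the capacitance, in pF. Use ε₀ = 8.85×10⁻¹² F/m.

A = π(7.96/2 cm)² = 4.98×10⁻³ m².
Side-by-side slabs ⇒ two capacitors in parallel, each spanning the full gap.
C₁ = κ₁ε₀A₁/d = 1.77 × 8.85×10⁻¹² × 1.27×10⁻³ / 2.77×10⁻³ = 7.18×10⁻¹² F.
C₂ = κ₂ε₀A₂/d = 27.3 × 8.85×10⁻¹² × 3.71×10⁻³ / 2.77×10⁻³ = 3.23×10⁻¹⁰ F.
C = C₁ + C₂ = 3.31×10⁻¹⁰ F.

C ≈ 331 pF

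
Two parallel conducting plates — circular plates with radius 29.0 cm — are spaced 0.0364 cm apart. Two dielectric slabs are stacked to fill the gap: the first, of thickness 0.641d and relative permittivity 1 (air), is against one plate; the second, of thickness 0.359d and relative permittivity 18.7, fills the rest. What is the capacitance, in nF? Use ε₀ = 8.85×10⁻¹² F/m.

9.73 nF

A = π(29.0 cm)² = 0.264 m².
Stacked slabs ⇒ two capacitors in series, each with the full plate area.
C₁ = κ₁ε₀A/d₁ = 1.00 × 8.85×10⁻¹² × 0.264 / 2.33×10⁻⁴ = 1.00×10⁻⁸ F.
C₂ = κ₂ε₀A/d₂ = 18.7 × 8.85×10⁻¹² × 0.264 / 1.31×10⁻⁴ = 3.35×10⁻⁷ F.
C = (1/C₁ + 1/C₂)⁻¹ = 9.73×10⁻⁹ F.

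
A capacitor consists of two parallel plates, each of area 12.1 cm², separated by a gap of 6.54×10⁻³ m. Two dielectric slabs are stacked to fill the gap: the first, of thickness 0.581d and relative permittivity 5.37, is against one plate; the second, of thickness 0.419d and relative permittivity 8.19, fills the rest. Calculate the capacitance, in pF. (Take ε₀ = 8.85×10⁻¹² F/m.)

10.3 pF

A = 12.1 cm² = 1.21×10⁻³ m².
Stacked slabs ⇒ two capacitors in series, each with the full plate area.
C₁ = κ₁ε₀A/d₁ = 5.37 × 8.85×10⁻¹² × 1.21×10⁻³ / 3.80×10⁻³ = 1.51×10⁻¹¹ F.
C₂ = κ₂ε₀A/d₂ = 8.19 × 8.85×10⁻¹² × 1.21×10⁻³ / 2.74×10⁻³ = 3.20×10⁻¹¹ F.
C = (1/C₁ + 1/C₂)⁻¹ = 1.03×10⁻¹¹ F.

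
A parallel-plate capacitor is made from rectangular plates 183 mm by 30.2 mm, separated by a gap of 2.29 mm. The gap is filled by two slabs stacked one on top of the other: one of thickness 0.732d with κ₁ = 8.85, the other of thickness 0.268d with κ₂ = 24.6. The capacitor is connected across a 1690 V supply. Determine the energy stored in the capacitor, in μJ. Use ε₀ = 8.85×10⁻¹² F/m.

A = 183 × 30.2 mm² = 5.53×10⁻³ m².
Stacked slabs ⇒ two capacitors in series, each with the full plate area.
C₁ = κ₁ε₀A/d₁ = 8.85 × 8.85×10⁻¹² × 5.53×10⁻³ / 1.68×10⁻³ = 2.58×10⁻¹⁰ F.
C₂ = κ₂ε₀A/d₂ = 24.6 × 8.85×10⁻¹² × 5.53×10⁻³ / 6.14×10⁻⁴ = 1.96×10⁻⁹ F.
C = (1/C₁ + 1/C₂)⁻¹ = 2.28×10⁻¹⁰ F.
U = ½CV² = ½ × 2.28×10⁻¹⁰ × (1690)² = 3.26×10⁻⁴ J.

U ≈ 326 μJ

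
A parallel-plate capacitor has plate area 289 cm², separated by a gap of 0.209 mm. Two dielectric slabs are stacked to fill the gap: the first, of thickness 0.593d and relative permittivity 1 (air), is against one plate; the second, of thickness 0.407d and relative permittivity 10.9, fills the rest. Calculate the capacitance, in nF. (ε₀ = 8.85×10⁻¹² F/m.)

A = 289 cm² = 2.89×10⁻² m².
Stacked slabs ⇒ two capacitors in series, each with the full plate area.
C₁ = κ₁ε₀A/d₁ = 1.00 × 8.85×10⁻¹² × 2.89×10⁻² / 1.24×10⁻⁴ = 2.06×10⁻⁹ F.
C₂ = κ₂ε₀A/d₂ = 10.9 × 8.85×10⁻¹² × 2.89×10⁻² / 8.51×10⁻⁵ = 3.28×10⁻⁸ F.
C = (1/C₁ + 1/C₂)⁻¹ = 1.94×10⁻⁹ F.

C ≈ 1.94 nF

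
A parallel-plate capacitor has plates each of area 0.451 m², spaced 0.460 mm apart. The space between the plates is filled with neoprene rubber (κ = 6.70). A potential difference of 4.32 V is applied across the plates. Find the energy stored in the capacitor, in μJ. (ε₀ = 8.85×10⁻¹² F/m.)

C = κε₀A/d = 6.70 × 8.85×10⁻¹² × 0.451 / 4.60×10⁻⁴ = 5.81×10⁻⁸ F.
U = ½CV² = ½ × 5.81×10⁻⁸ × (4.32)² = 5.42×10⁻⁷ J.

U ≈ 0.542 μJ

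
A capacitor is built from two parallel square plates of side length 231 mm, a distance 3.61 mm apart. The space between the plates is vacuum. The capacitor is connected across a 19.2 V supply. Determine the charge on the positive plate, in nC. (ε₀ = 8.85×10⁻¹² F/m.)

A = (231 mm)² = 5.34×10⁻² m².
C = ε₀A/d = 8.85×10⁻¹² × 5.34×10⁻² / 3.61×10⁻³ = 1.31×10⁻¹⁰ F.
Q = CV = 1.31×10⁻¹⁰ × 19.2 = 2.51×10⁻⁹ C.

Q ≈ 2.51 nC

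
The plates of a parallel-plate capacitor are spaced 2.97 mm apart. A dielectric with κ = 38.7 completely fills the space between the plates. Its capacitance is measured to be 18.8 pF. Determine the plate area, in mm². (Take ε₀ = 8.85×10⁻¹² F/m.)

A = Cd/(κε₀) = 1.88×10⁻¹¹ × 2.97×10⁻³ / (38.7 × 8.85×10⁻¹²) = 1.63×10⁻⁴ m².

A ≈ 163 mm²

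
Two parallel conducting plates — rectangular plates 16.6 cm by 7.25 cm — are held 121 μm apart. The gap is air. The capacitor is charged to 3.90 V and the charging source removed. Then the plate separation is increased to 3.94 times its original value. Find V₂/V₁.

Isolated ⇒ Q is held fixed.
C₂ = 0.254 C₁ and V = Q/C, so V₂/V₁ = C₁/C₂ = 3.94.

3.94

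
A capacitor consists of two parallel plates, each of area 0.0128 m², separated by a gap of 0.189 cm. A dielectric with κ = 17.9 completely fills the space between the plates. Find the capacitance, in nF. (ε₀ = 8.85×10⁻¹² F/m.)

C = κε₀A/d = 17.9 × 8.85×10⁻¹² × 1.28×10⁻² / 1.89×10⁻³ = 1.07×10⁻⁹ F.

1.07 nF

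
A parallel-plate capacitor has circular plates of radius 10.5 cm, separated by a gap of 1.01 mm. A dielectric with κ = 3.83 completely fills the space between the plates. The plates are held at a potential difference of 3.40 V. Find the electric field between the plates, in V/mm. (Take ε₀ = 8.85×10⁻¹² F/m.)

E = V/d = 3.40 / 1.01×10⁻³ = 3.37×10³ V/m.

E ≈ 3.37 V/mm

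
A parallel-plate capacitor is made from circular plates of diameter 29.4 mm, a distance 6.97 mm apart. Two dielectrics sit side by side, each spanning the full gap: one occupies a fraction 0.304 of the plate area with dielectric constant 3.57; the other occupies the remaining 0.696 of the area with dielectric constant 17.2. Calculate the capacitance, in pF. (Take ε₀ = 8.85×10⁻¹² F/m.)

A = π(29.4/2 mm)² = 6.79×10⁻⁴ m².
Side-by-side slabs ⇒ two capacitors in parallel, each spanning the full gap.
C₁ = κ₁ε₀A₁/d = 3.57 × 8.85×10⁻¹² × 2.06×10⁻⁴ / 6.97×10⁻³ = 9.35×10⁻¹³ F.
C₂ = κ₂ε₀A₂/d = 17.2 × 8.85×10⁻¹² × 4.72×10⁻⁴ / 6.97×10⁻³ = 1.03×10⁻¹¹ F.
C = C₁ + C₂ = 1.13×10⁻¹¹ F.

C ≈ 11.3 pF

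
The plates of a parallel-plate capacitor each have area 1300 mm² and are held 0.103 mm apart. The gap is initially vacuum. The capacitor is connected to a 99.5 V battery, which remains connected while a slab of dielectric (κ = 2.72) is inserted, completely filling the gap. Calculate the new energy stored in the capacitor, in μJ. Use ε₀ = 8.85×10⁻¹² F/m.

A = 1300 mm² = 1.30×10⁻³ m².
Initially C₁ = ε₀A/d = 8.85×10⁻¹² × 1.30×10⁻³ / 1.03×10⁻⁴ = 1.12×10⁻¹⁰ F.
U₁ = 5.53×10⁻⁷ J.
Battery connected ⇒ V is held fixed. C₂ = 2.72 C₁ and U = ½CV², so U₂/U₁ = C₂/C₁ = 2.72.
U₂ = 2.72 × 5.53×10⁻⁷ = 1.50×10⁻⁶ J.

U ≈ 1.50 μJ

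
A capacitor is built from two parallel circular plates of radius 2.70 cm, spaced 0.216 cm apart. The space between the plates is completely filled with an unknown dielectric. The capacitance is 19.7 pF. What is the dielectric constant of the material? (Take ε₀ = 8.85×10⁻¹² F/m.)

A = π(2.70 cm)² = 2.29×10⁻³ m².
κ = Cd/(ε₀A) = 1.97×10⁻¹¹ × 2.16×10⁻³ / (8.85×10⁻¹² × 2.29×10⁻³) = 2.10.

κ ≈ 2.10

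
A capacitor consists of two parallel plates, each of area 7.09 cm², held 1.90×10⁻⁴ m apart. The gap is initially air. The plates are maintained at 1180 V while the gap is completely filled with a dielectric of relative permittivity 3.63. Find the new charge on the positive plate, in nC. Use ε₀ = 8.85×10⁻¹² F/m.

A = 7.09 cm² = 7.09×10⁻⁴ m².
Initially C₁ = ε₀A/d = 8.85×10⁻¹² × 7.09×10⁻⁴ / 1.90×10⁻⁴ = 3.30×10⁻¹¹ F.
Q₁ = 3.90×10⁻⁸ C.
Battery connected ⇒ V is held fixed. C₂ = 3.63 C₁ and Q = CV, so Q₂/Q₁ = C₂/C₁ = 3.63.
Q₂ = 3.63 × 3.90×10⁻⁸ = 1.41×10⁻⁷ C.

141 nC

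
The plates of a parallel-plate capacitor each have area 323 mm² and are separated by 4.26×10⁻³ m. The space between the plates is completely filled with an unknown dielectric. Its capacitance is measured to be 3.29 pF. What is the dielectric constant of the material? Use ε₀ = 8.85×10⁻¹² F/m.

A = 323 mm² = 3.23×10⁻⁴ m².
κ = Cd/(ε₀A) = 3.29×10⁻¹² × 4.26×10⁻³ / (8.85×10⁻¹² × 3.23×10⁻⁴) = 4.90.

4.90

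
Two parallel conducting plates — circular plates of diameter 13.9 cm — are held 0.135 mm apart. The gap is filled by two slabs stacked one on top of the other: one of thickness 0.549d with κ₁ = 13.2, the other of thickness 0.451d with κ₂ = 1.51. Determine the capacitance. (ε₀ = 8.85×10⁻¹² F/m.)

C ≈ 2.92 nF

A = π(13.9/2 cm)² = 1.52×10⁻² m².
Stacked slabs ⇒ two capacitors in series, each with the full plate area.
C₁ = κ₁ε₀A/d₁ = 13.2 × 8.85×10⁻¹² × 1.52×10⁻² / 7.41×10⁻⁵ = 2.39×10⁻⁸ F.
C₂ = κ₂ε₀A/d₂ = 1.51 × 8.85×10⁻¹² × 1.52×10⁻² / 6.09×10⁻⁵ = 3.33×10⁻⁹ F.
C = (1/C₁ + 1/C₂)⁻¹ = 2.92×10⁻⁹ F.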